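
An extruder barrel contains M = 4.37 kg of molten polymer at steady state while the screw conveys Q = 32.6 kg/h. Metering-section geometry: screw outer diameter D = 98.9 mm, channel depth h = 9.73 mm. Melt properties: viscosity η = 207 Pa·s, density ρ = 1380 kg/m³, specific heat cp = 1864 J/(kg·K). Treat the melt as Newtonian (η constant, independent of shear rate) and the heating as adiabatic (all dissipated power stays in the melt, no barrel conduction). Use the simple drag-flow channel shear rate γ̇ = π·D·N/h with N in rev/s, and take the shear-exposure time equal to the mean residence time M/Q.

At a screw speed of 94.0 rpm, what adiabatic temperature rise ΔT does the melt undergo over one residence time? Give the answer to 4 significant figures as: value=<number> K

value=97.19 K

Throughput in SI: Q_s = 32.6 kg/h ÷ 3600 s/h = 0.00905556 kg/s
t_res = M / Q_s = 4.37 / 0.00905556 = 482.577 s
Convert to SI: D = 0.0989 m, h = 0.00973 m, N = 94.0/60 = 1.56667 rev/s
γ̇ = π·D·N / h = π · 0.0989 · 1.56667 / 0.00973 = 50.0276 s⁻¹
ΔT = η·γ̇²·t_res / (ρ·cp) = 207 · (50.0276)² · 482.577 / (1380 · 1864) = 97.1922 K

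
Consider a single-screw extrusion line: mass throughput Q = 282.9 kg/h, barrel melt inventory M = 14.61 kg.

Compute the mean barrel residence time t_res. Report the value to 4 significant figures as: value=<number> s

Throughput in SI: Q_s = 282.9 kg/h ÷ 3600 s/h = 0.0785833 kg/s
t_res = M / Q_s = 14.61 / 0.0785833 = 185.917 s

value=185.9 s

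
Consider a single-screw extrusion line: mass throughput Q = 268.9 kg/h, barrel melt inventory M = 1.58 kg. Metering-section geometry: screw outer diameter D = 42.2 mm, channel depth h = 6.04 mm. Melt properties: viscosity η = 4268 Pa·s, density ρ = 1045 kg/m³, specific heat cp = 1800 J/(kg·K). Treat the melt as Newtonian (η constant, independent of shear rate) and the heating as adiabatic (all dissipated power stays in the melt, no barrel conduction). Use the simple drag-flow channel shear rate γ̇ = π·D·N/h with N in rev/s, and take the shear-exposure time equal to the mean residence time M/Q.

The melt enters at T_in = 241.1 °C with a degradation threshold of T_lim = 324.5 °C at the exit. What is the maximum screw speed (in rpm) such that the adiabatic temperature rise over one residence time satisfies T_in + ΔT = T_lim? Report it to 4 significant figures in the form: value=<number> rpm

Convert throughput: Q = 268.9 kg/h = 268.9/3600 = 0.0746944 kg/s
Mean residence time: t_res = M/Q_s = 1.58 kg / 0.0746944 kg/s = 21.1528 s
Convert to metres: D = 0.0422 m, h = 0.00604 m
ΔT_a = T_lim − T_in = 324.5 °C − 241.1 °C = 83.4 K
Invert ΔT = ηγ̇²t_res/(ρcp) for γ̇: γ̇_max² = ΔT_a ρ cp / (η t_res) = 83.4·1045·1800 / (4268·21.1528) = 1737.65 s⁻²
γ̇_max = sqrt(1737.65) = 41.6851 s⁻¹
N_max = γ̇_max h / (πD) = 41.6851·0.00604/(π·0.0422) = 1.89913 rev/s → ×60 = 113.948 rpm

value=113.9 rpm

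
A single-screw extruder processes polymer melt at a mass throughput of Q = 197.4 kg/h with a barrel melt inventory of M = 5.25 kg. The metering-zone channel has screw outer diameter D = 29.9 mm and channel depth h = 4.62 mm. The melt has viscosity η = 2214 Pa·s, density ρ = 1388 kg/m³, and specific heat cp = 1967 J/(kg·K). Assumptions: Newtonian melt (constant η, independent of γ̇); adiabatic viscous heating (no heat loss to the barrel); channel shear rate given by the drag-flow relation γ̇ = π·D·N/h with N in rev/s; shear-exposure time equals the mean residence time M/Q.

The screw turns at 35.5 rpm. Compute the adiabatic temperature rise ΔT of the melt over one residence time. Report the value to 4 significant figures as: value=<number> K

Q_s = Q / 3600 = 197.4 / 3600 = 0.0548333 kg/s
t_res = M / Q_s = 5.25 ÷ 0.0548333 = 95.7447 s
Convert to SI: D = 0.0299 m, h = 0.00462 m, N = 35.5/60 = 0.591667 rev/s
γ̇ = π D N / h = (π)(0.0299)(0.591667) / 0.00462 = 12.0297 s⁻¹
ΔT = η·γ̇²·t_res / (ρ·cp) = 2214 · (12.0297)² · 95.7447 / (1388 · 1967) = 11.236 K

value=11.24 K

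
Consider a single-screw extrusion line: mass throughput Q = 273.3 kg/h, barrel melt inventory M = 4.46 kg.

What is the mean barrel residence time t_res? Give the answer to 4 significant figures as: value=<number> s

Q_s = Q / 3600 = 273.3 / 3600 = 0.0759167 kg/s
t_res = M / Q_s = 4.46 ÷ 0.0759167 = 58.7486 s

value=58.75 s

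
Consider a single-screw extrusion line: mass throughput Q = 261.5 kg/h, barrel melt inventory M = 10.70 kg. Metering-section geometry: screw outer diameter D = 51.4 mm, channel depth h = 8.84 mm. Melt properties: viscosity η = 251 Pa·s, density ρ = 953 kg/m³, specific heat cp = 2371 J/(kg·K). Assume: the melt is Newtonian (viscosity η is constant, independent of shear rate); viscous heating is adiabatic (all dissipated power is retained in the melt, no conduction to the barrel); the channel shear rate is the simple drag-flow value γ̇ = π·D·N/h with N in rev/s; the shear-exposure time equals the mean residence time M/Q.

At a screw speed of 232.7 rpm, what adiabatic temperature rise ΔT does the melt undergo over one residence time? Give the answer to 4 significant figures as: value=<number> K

Q_s = Q / 3600 = 261.5 / 3600 = 0.0726389 kg/s
Mean residence time: t_res = M/Q_s = 10.70 kg / 0.0726389 kg/s = 147.304 s
D = 51.4 mm = 0.0514 m;  h = 8.84 mm = 0.00884 m;  N = 232.7 rpm / 60 = 3.87833 rev/s
γ̇ = π·D·N / h = π · 0.0514 · 3.87833 / 0.00884 = 70.8445 s⁻¹
ΔT = η·γ̇²·t_res/(ρ·cp) = [251 × 70.8445² × 147.304] / [953 × 2371] = 82.125 K

value=82.13 K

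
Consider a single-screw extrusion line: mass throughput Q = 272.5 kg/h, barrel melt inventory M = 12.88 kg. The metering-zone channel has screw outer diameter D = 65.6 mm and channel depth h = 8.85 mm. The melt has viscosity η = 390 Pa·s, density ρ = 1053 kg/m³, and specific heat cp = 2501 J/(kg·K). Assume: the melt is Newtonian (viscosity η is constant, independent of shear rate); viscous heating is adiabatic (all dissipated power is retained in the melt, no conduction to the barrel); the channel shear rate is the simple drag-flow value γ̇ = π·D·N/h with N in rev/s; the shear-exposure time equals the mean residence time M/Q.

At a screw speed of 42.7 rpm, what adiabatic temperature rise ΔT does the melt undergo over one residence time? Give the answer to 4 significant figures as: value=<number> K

Convert throughput: Q = 272.5 kg/h = 272.5/3600 = 0.0756944 kg/s
t_res = M / Q_s = 12.88 / 0.0756944 = 170.158 s
Geometry in metres: D = 65.6 mm → 0.0656 m, h = 8.85 mm → 0.00885 m; screw speed N = 42.7 rpm = 0.711667 rev/s
Shear rate: γ̇ = πDN/h = π·0.0656·0.711667/0.00885 = 16.5725 s⁻¹
ΔT = η·γ̇²·t_res / (ρ·cp) = 390 · (16.5725)² · 170.158 / (1053 · 2501) = 6.92068 K

value=6.921 K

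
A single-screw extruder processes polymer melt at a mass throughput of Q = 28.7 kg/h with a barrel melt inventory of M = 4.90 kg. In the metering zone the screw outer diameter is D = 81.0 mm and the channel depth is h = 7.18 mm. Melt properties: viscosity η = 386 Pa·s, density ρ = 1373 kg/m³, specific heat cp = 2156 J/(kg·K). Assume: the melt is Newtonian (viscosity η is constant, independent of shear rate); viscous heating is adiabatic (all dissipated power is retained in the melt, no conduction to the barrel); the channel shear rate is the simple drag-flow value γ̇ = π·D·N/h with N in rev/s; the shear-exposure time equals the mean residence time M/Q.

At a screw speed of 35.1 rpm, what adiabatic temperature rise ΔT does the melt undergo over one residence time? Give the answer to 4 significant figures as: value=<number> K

Convert throughput: Q = 28.7 kg/h = 28.7/3600 = 0.00797222 kg/s
t_res = M / Q_s = 4.90 / 0.00797222 = 614.634 s
Geometry in metres: D = 81.0 mm → 0.081 m, h = 7.18 mm → 0.00718 m; screw speed N = 35.1 rpm = 0.585 rev/s
γ̇ = π D N / h = (π)(0.081)(0.585) / 0.00718 = 20.7332 s⁻¹
Adiabatic rise: ΔT = η γ̇² t_res / (ρ cp) = 386·(20.7332)²·614.634 / (1373·2156) = 34.4522 K

value=34.45 K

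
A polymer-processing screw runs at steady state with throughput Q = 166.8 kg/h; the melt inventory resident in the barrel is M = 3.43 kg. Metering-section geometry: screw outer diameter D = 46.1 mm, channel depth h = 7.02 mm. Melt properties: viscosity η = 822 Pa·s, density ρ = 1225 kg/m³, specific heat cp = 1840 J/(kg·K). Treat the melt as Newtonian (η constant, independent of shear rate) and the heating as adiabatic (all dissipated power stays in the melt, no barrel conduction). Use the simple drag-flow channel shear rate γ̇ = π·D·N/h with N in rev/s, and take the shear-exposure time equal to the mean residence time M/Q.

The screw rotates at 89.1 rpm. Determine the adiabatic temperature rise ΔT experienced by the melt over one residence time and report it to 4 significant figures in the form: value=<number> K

value=25.34 K

Convert throughput: Q = 166.8 kg/h = 166.8/3600 = 0.0463333 kg/s
Mean residence time: t_res = M/Q_s = 3.43 kg / 0.0463333 kg/s = 74.0288 s
Convert to SI: D = 0.0461 m, h = 0.00702 m, N = 89.1/60 = 1.485 rev/s
γ̇ = π D N / h = (π)(0.0461)(1.485) / 0.00702 = 30.6366 s⁻¹
ΔT = η·γ̇²·t_res / (ρ·cp) = 822 · (30.6366)² · 74.0288 / (1225 · 1840) = 25.3395 K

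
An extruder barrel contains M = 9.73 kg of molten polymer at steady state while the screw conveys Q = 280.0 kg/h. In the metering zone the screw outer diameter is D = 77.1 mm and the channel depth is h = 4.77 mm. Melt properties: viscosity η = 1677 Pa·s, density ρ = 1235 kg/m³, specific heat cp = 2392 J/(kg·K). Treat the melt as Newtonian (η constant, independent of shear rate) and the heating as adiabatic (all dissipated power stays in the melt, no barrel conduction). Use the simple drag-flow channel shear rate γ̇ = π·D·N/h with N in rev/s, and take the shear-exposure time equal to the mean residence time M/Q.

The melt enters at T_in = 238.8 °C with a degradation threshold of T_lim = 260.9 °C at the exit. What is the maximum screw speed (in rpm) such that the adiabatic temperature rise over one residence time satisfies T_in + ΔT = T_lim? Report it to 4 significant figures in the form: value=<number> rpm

Convert throughput: Q = 280.0 kg/h = 280.0/3600 = 0.0777778 kg/s
t_res = M / Q_s = 9.73 / 0.0777778 = 125.1 s
Convert to metres: D = 0.0771 m, h = 0.00477 m
ΔT_a = T_lim − T_in = 260.9 − 238.8 = 22.1 K
γ̇_max² = ΔT_a·ρ·cp/(η·t_res) = 22.1·1235·2392/(1677·125.1) = 311.193 s⁻²
γ̇_max = sqrt(311.193) = 17.6407 s⁻¹
N_max = γ̇_max h / (πD) = 17.6407·0.00477/(π·0.0771) = 0.347399 rev/s → ×60 = 20.844 rpm

value=20.84 rpm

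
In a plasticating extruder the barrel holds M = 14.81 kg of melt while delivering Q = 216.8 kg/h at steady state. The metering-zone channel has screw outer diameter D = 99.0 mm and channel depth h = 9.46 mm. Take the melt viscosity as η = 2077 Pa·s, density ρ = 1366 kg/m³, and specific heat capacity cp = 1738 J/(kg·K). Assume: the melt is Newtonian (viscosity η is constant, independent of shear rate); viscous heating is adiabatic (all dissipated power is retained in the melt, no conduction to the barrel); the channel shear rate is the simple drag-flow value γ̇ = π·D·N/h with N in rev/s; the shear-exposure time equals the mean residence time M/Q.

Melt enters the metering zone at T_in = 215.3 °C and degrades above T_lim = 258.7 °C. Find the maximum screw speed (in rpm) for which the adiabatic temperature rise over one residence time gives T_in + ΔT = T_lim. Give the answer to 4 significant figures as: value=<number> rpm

value=25.92 rpm

Convert throughput: Q = 216.8 kg/h = 216.8/3600 = 0.0602222 kg/s
Mean residence time: t_res = M/Q_s = 14.81 kg / 0.0602222 kg/s = 245.923 s
Convert to metres: D = 0.099 m, h = 0.00946 m
ΔT_a = T_lim − T_in = 258.7 − 215.3 = 43.4 K
γ̇_max² = ΔT_a·ρ·cp/(η·t_res) = 43.4·1366·1738/(2077·245.923) = 201.723 s⁻²
γ̇_max = √201.723 = 14.2029 s⁻¹
N_max = γ̇_max·h / (π·D) = 14.2029 · 0.00946 / (π · 0.099) = 0.432 rev/s = 25.92 rpm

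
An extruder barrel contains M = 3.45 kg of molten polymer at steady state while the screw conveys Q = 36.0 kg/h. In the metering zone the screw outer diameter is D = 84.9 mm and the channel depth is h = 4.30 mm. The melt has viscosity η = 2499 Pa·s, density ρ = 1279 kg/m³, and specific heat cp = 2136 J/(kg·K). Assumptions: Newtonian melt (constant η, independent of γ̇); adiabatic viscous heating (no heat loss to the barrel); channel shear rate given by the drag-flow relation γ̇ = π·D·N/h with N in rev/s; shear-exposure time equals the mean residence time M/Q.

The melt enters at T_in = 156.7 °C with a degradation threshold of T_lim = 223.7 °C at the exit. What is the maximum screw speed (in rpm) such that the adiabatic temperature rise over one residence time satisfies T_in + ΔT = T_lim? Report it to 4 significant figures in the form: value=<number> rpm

value=14.09 rpm

Q_s = Q / 3600 = 36.0 / 3600 = 0.01 kg/s
t_res = M / Q_s = 3.45 ÷ 0.01 = 345 s
Convert to metres: D = 0.0849 m, h = 0.0043 m
ΔT_a = T_lim − T_in = 223.7 °C − 156.7 °C = 67 K
γ̇_max² = ΔT_a·ρ·cp/(η·t_res) = 67·1279·2136/(2499·345) = 212.305 s⁻²
γ̇_max = √212.305 = 14.5707 s⁻¹
N_max = γ̇_max·h / (π·D) = 14.5707 · 0.0043 / (π · 0.0849) = 0.234905 rev/s = 14.0943 rpm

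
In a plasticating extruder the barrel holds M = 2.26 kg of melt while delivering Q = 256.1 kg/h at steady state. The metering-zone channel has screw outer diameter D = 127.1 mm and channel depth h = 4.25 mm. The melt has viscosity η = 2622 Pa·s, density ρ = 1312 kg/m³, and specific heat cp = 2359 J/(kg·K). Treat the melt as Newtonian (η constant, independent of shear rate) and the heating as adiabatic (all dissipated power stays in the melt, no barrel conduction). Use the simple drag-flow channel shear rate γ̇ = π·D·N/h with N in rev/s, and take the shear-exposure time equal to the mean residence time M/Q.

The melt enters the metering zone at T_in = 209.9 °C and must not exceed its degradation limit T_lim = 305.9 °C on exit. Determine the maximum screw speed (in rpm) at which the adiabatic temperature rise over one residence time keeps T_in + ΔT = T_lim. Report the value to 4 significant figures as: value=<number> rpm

value=38.14 rpm

Convert throughput: Q = 256.1 kg/h = 256.1/3600 = 0.0711389 kg/s
t_res = M / Q_s = 2.26 ÷ 0.0711389 = 31.7688 s
Geometry in SI: D = 127.1 mm → 0.1271 m, h = 4.25 mm → 0.00425 m
ΔT_a = T_lim − T_in = 305.9 − 209.9 = 96 K
Invert ΔT = ηγ̇²t_res/(ρcp) for γ̇: γ̇_max² = ΔT_a ρ cp / (η t_res) = 96·1312·2359 / (2622·31.7688) = 3566.97 s⁻²
Take the square root: γ̇_max = √(3566.97) = 59.7241 s⁻¹
Solve γ̇ = πDN/h for N: N_max = γ̇_max·h/(π·D) = 59.7241 × 0.00425 / (π × 0.1271) = 0.635686 rev/s = 38.1412 rpm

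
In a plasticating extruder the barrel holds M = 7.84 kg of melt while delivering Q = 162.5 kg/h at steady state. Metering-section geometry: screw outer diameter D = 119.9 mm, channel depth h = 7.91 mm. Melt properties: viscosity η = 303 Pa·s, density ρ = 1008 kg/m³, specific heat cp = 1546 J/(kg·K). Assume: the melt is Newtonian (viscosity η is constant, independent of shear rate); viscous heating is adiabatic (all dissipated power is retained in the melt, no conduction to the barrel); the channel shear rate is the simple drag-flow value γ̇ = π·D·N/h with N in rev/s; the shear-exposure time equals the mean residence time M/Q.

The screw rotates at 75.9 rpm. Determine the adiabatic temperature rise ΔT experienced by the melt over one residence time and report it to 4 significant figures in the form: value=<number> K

value=122.5 K

Throughput in SI: Q_s = 162.5 kg/h ÷ 3600 s/h = 0.0451389 kg/s
Mean residence time: t_res = M/Q_s = 7.84 kg / 0.0451389 kg/s = 173.686 s
Convert to SI: D = 0.1199 m, h = 0.00791 m, N = 75.9/60 = 1.265 rev/s
γ̇ = π D N / h = (π)(0.1199)(1.265) / 0.00791 = 60.2397 s⁻¹
ΔT = η·γ̇²·t_res/(ρ·cp) = [303 × 60.2397² × 173.686] / [1008 × 1546] = 122.547 K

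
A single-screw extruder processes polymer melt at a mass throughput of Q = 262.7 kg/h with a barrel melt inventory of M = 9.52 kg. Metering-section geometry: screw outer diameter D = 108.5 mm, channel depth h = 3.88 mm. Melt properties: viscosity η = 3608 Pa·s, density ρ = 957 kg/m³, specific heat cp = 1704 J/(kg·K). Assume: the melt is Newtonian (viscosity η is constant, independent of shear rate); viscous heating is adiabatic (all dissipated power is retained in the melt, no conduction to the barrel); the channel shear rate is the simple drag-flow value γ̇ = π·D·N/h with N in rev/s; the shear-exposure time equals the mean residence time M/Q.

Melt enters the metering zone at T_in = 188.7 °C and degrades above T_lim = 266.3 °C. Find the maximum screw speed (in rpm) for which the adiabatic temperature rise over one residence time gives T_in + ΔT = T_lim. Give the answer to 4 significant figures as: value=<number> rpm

value=11.20 rpm

Q_s = Q / 3600 = 262.7 / 3600 = 0.0729722 kg/s
t_res = M / Q_s = 9.52 ÷ 0.0729722 = 130.461 s
Geometry in SI: D = 108.5 mm → 0.1085 m, h = 3.88 mm → 0.00388 m
ΔT_a = T_lim − T_in = 266.3 °C − 188.7 °C = 77.6 K
γ̇_max² = ΔT_a·ρ·cp/(η·t_res) = 77.6·957·1704/(3608·130.461) = 268.842 s⁻²
Take the square root: γ̇_max = √(268.842) = 16.3964 s⁻¹
N_max = γ̇_max·h / (π·D) = 16.3964 · 0.00388 / (π · 0.1085) = 0.186638 rev/s = 11.1983 rpm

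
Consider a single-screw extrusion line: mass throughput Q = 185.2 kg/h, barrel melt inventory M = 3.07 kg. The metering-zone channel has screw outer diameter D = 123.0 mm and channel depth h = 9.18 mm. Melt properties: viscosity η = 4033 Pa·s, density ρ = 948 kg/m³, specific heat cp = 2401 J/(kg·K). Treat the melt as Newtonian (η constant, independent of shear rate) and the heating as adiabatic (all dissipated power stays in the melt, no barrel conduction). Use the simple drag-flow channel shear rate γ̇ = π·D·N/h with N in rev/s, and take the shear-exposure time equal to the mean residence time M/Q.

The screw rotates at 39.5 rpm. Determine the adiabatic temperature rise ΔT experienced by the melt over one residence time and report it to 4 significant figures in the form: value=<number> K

value=81.20 K

Q_s = Q / 3600 = 185.2 / 3600 = 0.0514444 kg/s
Mean residence time: t_res = M/Q_s = 3.07 kg / 0.0514444 kg/s = 59.676 s
D = 123.0 mm = 0.123 m;  h = 9.18 mm = 0.00918 m;  N = 39.5 rpm / 60 = 0.658333 rev/s
γ̇ = π·D·N / h = π · 0.123 · 0.658333 / 0.00918 = 27.7114 s⁻¹
ΔT = η·γ̇²·t_res / (ρ·cp) = 4033 · (27.7114)² · 59.676 / (948 · 2401) = 81.1977 K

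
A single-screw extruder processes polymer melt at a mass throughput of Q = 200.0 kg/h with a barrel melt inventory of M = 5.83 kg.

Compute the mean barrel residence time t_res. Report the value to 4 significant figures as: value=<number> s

value=104.9 s

Convert throughput: Q = 200.0 kg/h = 200.0/3600 = 0.0555556 kg/s
t_res = M / Q_s = 5.83 ÷ 0.0555556 = 104.94 s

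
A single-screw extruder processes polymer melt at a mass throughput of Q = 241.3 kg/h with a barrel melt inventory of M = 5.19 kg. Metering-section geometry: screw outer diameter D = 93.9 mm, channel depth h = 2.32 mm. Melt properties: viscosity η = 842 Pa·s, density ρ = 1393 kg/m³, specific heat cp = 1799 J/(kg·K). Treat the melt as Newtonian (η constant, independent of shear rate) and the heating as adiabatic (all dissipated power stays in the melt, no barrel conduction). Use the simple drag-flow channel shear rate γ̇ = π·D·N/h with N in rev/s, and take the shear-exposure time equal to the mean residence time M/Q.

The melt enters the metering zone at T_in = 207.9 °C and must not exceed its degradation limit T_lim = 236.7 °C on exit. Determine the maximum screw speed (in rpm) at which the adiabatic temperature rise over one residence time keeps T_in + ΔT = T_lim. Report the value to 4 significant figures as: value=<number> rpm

Convert throughput: Q = 241.3 kg/h = 241.3/3600 = 0.0670278 kg/s
t_res = M / Q_s = 5.19 ÷ 0.0670278 = 77.4306 s
Geometry in SI: D = 93.9 mm → 0.0939 m, h = 2.32 mm → 0.00232 m
ΔT_a = T_lim − T_in = 236.7 − 207.9 = 28.8 K
Invert ΔT = ηγ̇²t_res/(ρcp) for γ̇: γ̇_max² = ΔT_a ρ cp / (η t_res) = 28.8·1393·1799 / (842·77.4306) = 1107.01 s⁻²
γ̇_max = sqrt(1107.01) = 33.2717 s⁻¹
N_max = γ̇_max h / (πD) = 33.2717·0.00232/(π·0.0939) = 0.261666 rev/s → ×60 = 15.7 rpm

value=15.70 rpm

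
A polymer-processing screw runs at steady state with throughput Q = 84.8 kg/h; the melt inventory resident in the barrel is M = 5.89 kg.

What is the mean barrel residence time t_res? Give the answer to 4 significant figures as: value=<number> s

Throughput in SI: Q_s = 84.8 kg/h ÷ 3600 s/h = 0.0235556 kg/s
t_res = M / Q_s = 5.89 ÷ 0.0235556 = 250.047 s

value=250.0 s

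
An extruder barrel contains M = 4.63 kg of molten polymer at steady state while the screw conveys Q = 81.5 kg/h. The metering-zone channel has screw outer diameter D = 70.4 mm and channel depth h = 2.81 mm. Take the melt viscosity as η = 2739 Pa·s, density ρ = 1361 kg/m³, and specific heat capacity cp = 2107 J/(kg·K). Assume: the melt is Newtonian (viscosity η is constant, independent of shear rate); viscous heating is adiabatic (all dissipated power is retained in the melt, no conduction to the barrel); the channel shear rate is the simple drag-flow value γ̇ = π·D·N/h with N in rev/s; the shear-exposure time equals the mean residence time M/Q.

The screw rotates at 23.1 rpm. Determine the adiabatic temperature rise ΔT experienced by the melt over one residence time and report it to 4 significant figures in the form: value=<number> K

Convert throughput: Q = 81.5 kg/h = 81.5/3600 = 0.0226389 kg/s
t_res = M / Q_s = 4.63 ÷ 0.0226389 = 204.515 s
D = 70.4 mm = 0.0704 m;  h = 2.81 mm = 0.00281 m;  N = 23.1 rpm / 60 = 0.385 rev/s
Shear rate: γ̇ = πDN/h = π·0.0704·0.385/0.00281 = 30.3024 s⁻¹
ΔT = η·γ̇²·t_res / (ρ·cp) = 2739 · (30.3024)² · 204.515 / (1361 · 2107) = 179.37 K

value=179.4 K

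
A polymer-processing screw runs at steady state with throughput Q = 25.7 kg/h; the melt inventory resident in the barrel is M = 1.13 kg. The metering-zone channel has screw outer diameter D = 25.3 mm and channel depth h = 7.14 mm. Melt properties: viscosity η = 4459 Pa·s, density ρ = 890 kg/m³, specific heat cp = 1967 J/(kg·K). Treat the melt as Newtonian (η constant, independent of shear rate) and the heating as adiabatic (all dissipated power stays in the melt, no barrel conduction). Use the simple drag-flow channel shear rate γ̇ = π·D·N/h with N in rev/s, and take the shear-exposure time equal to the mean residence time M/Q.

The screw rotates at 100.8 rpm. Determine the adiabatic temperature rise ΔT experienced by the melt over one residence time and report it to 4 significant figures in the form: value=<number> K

Throughput in SI: Q_s = 25.7 kg/h ÷ 3600 s/h = 0.00713889 kg/s
t_res = M / Q_s = 1.13 ÷ 0.00713889 = 158.288 s
Geometry in metres: D = 25.3 mm → 0.0253 m, h = 7.14 mm → 0.00714 m; screw speed N = 100.8 rpm = 1.68 rev/s
γ̇ = π·D·N / h = π · 0.0253 · 1.68 / 0.00714 = 18.7017 s⁻¹
Adiabatic rise: ΔT = η γ̇² t_res / (ρ cp) = 4459·(18.7017)²·158.288 / (890·1967) = 141.011 K

value=141.0 K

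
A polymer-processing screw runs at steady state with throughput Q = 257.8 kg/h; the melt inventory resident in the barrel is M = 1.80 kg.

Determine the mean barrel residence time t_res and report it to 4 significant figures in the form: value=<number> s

value=25.14 s

Throughput in SI: Q_s = 257.8 kg/h ÷ 3600 s/h = 0.0716111 kg/s
t_res = M / Q_s = 1.80 ÷ 0.0716111 = 25.1358 s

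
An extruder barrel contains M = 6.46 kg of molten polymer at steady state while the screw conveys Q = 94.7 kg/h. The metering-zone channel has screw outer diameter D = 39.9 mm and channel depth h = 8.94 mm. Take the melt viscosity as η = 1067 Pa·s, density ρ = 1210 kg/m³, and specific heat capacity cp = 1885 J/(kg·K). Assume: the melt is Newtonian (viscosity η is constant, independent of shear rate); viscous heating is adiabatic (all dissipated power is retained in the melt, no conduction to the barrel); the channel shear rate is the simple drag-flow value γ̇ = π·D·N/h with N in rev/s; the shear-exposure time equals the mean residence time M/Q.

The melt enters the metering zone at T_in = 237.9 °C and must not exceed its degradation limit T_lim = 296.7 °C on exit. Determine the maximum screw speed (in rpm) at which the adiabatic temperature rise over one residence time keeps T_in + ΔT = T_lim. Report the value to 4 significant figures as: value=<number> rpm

value=96.81 rpm

Convert throughput: Q = 94.7 kg/h = 94.7/3600 = 0.0263056 kg/s
Mean residence time: t_res = M/Q_s = 6.46 kg / 0.0263056 kg/s = 245.576 s
Convert to metres: D = 0.0399 m, h = 0.00894 m
ΔT_a = T_lim − T_in = 296.7 °C − 237.9 °C = 58.8 K
Invert ΔT = ηγ̇²t_res/(ρcp) for γ̇: γ̇_max² = ΔT_a ρ cp / (η t_res) = 58.8·1210·1885 / (1067·245.576) = 511.829 s⁻²
Take the square root: γ̇_max = √(511.829) = 22.6236 s⁻¹
N_max = γ̇_max h / (πD) = 22.6236·0.00894/(π·0.0399) = 1.61353 rev/s → ×60 = 96.8118 rpm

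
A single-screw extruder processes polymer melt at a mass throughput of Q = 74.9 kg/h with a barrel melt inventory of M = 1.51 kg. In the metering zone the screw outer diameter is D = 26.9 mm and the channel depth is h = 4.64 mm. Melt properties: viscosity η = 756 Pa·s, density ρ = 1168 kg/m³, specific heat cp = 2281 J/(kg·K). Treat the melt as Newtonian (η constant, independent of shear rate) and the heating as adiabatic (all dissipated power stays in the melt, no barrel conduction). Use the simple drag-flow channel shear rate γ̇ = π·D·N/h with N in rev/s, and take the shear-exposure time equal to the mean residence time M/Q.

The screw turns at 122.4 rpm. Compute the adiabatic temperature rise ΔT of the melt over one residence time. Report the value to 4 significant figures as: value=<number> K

value=28.43 K

Convert throughput: Q = 74.9 kg/h = 74.9/3600 = 0.0208056 kg/s
t_res = M / Q_s = 1.51 / 0.0208056 = 72.5768 s
Geometry in metres: D = 26.9 mm → 0.0269 m, h = 4.64 mm → 0.00464 m; screw speed N = 122.4 rpm = 2.04 rev/s
γ̇ = π D N / h = (π)(0.0269)(2.04) / 0.00464 = 37.1547 s⁻¹
Adiabatic rise: ΔT = η γ̇² t_res / (ρ cp) = 756·(37.1547)²·72.5768 / (1168·2281) = 28.4302 K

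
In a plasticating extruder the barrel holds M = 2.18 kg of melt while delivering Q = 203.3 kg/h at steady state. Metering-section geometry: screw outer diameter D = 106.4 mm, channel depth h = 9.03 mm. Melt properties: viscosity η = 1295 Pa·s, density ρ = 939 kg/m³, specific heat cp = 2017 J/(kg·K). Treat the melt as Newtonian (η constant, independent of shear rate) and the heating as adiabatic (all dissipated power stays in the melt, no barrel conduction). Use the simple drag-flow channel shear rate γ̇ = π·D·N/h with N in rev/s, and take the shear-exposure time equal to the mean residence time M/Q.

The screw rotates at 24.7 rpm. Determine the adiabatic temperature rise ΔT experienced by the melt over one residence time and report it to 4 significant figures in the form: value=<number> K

value=6.129 K

Convert throughput: Q = 203.3 kg/h = 203.3/3600 = 0.0564722 kg/s
t_res = M / Q_s = 2.18 / 0.0564722 = 38.603 s
Convert to SI: D = 0.1064 m, h = 0.00903 m, N = 24.7/60 = 0.411667 rev/s
γ̇ = π D N / h = (π)(0.1064)(0.411667) / 0.00903 = 15.2388 s⁻¹
ΔT = η·γ̇²·t_res / (ρ·cp) = 1295 · (15.2388)² · 38.603 / (939 · 2017) = 6.12941 K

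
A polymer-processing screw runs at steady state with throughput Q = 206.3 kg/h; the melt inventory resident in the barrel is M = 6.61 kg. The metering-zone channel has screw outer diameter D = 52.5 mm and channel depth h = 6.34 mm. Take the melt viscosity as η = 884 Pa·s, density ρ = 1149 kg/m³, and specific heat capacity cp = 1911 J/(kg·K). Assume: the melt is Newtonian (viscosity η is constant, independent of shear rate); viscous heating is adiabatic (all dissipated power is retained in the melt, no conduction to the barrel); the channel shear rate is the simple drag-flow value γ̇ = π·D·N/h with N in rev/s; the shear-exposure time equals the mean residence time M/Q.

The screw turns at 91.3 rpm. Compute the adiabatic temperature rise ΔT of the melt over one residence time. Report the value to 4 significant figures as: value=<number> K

value=72.77 K

Convert throughput: Q = 206.3 kg/h = 206.3/3600 = 0.0573056 kg/s
t_res = M / Q_s = 6.61 / 0.0573056 = 115.347 s
Convert to SI: D = 0.0525 m, h = 0.00634 m, N = 91.3/60 = 1.52167 rev/s
Shear rate: γ̇ = πDN/h = π·0.0525·1.52167/0.00634 = 39.5858 s⁻¹
ΔT = η·γ̇²·t_res / (ρ·cp) = 884 · (39.5858)² · 115.347 / (1149 · 1911) = 72.7705 K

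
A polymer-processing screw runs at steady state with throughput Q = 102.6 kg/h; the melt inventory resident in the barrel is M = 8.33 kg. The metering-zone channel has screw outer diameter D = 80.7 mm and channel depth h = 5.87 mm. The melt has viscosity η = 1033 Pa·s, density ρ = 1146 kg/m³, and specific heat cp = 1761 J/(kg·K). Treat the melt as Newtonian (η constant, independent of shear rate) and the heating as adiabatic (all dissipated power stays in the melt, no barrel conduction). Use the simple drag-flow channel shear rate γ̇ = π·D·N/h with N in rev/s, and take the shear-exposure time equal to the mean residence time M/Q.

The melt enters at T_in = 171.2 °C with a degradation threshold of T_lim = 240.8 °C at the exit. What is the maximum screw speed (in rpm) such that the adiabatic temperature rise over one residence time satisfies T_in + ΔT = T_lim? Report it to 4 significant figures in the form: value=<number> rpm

Throughput in SI: Q_s = 102.6 kg/h ÷ 3600 s/h = 0.0285 kg/s
t_res = M / Q_s = 8.33 ÷ 0.0285 = 292.281 s
Geometry in SI: D = 80.7 mm → 0.0807 m, h = 5.87 mm → 0.00587 m
Allowable rise: ΔT_a = T_lim − T_in = 240.8 − 171.2 = 69.6 K
γ̇_max² = ΔT_a·ρ·cp/(η·t_res) = 69.6·1146·1761/(1033·292.281) = 465.214 s⁻²
Take the square root: γ̇_max = √(465.214) = 21.5688 s⁻¹
N_max = γ̇_max h / (πD) = 21.5688·0.00587/(π·0.0807) = 0.499391 rev/s → ×60 = 29.9635 rpm

value=29.96 rpm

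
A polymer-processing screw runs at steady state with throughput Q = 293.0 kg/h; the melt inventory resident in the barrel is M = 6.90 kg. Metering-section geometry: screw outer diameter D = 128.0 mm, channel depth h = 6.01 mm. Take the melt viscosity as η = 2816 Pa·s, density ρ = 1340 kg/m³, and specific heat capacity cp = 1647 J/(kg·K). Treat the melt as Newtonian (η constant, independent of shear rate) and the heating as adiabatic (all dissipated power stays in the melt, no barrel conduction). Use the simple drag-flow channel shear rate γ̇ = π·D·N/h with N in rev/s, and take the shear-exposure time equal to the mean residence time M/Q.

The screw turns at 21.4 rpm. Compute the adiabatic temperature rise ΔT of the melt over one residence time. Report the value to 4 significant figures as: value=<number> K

Throughput in SI: Q_s = 293.0 kg/h ÷ 3600 s/h = 0.0813889 kg/s
Mean residence time: t_res = M/Q_s = 6.90 kg / 0.0813889 kg/s = 84.7782 s
Convert to SI: D = 0.128 m, h = 0.00601 m, N = 21.4/60 = 0.356667 rev/s
γ̇ = π D N / h = (π)(0.128)(0.356667) / 0.00601 = 23.8643 s⁻¹
ΔT = η·γ̇²·t_res/(ρ·cp) = [2816 × 23.8643² × 84.7782] / [1340 × 1647] = 61.6047 K

value=61.60 K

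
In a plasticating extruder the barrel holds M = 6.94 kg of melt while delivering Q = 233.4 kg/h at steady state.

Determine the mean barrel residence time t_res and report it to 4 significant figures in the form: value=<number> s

Throughput in SI: Q_s = 233.4 kg/h ÷ 3600 s/h = 0.0648333 kg/s
t_res = M / Q_s = 6.94 ÷ 0.0648333 = 107.044 s

value=107.0 s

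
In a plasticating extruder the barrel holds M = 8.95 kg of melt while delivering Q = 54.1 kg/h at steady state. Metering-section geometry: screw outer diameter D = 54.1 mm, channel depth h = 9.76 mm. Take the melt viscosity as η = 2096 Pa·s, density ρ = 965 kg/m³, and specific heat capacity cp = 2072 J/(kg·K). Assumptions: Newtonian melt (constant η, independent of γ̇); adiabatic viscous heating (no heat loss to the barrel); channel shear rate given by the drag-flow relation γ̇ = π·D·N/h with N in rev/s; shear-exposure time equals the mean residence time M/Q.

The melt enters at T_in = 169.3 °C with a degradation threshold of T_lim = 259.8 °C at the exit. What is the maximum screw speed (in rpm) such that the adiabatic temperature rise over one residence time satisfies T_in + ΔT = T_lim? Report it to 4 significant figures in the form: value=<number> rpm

value=41.48 rpm

Convert throughput: Q = 54.1 kg/h = 54.1/3600 = 0.0150278 kg/s
t_res = M / Q_s = 8.95 / 0.0150278 = 595.564 s
Convert to metres: D = 0.0541 m, h = 0.00976 m
ΔT_a = T_lim − T_in = 259.8 − 169.3 = 90.5 K
Invert ΔT = ηγ̇²t_res/(ρcp) for γ̇: γ̇_max² = ΔT_a ρ cp / (η t_res) = 90.5·965·2072 / (2096·595.564) = 144.959 s⁻²
γ̇_max = sqrt(144.959) = 12.0399 s⁻¹
Solve γ̇ = πDN/h for N: N_max = γ̇_max·h/(π·D) = 12.0399 × 0.00976 / (π × 0.0541) = 0.691394 rev/s = 41.4837 rpm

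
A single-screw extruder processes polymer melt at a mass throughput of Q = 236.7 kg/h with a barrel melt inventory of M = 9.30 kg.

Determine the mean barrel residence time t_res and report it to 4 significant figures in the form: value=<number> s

value=141.4 s

Convert throughput: Q = 236.7 kg/h = 236.7/3600 = 0.06575 kg/s
Mean residence time: t_res = M/Q_s = 9.30 kg / 0.06575 kg/s = 141.445 s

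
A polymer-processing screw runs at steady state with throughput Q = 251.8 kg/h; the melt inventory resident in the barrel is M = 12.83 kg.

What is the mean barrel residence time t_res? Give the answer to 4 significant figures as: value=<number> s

value=183.4 s

Q_s = Q / 3600 = 251.8 / 3600 = 0.0699444 kg/s
t_res = M / Q_s = 12.83 / 0.0699444 = 183.431 s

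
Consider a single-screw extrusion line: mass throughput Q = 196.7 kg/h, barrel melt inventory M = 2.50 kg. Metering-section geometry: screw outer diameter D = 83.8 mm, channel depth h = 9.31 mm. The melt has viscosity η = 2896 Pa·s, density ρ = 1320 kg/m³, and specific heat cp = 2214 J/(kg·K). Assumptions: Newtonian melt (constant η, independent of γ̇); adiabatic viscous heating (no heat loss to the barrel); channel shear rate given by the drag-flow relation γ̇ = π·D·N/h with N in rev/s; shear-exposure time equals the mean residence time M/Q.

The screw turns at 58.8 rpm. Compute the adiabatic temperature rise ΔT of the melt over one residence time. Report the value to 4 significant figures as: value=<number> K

value=34.82 K

Convert throughput: Q = 196.7 kg/h = 196.7/3600 = 0.0546389 kg/s
t_res = M / Q_s = 2.50 / 0.0546389 = 45.755 s
Geometry in metres: D = 83.8 mm → 0.0838 m, h = 9.31 mm → 0.00931 m; screw speed N = 58.8 rpm = 0.98 rev/s
γ̇ = π·D·N / h = π · 0.0838 · 0.98 / 0.00931 = 27.7122 s⁻¹
ΔT = η·γ̇²·t_res/(ρ·cp) = [2896 × 27.7122² × 45.755] / [1320 × 2214] = 34.8198 K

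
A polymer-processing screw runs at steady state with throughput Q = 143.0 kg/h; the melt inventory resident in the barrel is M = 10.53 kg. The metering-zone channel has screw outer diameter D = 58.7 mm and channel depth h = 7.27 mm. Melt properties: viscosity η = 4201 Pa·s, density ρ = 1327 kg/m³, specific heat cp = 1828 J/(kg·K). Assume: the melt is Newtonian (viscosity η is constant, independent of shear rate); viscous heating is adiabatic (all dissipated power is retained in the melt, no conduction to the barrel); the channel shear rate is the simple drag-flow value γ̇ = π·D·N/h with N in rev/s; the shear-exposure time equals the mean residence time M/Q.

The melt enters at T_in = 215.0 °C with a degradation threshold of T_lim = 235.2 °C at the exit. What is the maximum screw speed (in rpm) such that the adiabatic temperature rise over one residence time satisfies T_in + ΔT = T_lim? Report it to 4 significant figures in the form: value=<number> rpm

Q_s = Q / 3600 = 143.0 / 3600 = 0.0397222 kg/s
t_res = M / Q_s = 10.53 ÷ 0.0397222 = 265.091 s
Convert to metres: D = 0.0587 m, h = 0.00727 m
Allowable rise: ΔT_a = T_lim − T_in = 235.2 − 215.0 = 20.2 K
γ̇_max² = ΔT_a·ρ·cp / (η·t_res) = [20.2 × 1327 × 1828] / [4201 × 265.091] = 43.9998 s⁻²
γ̇_max = sqrt(43.9998) = 6.63324 s⁻¹
N_max = γ̇_max·h / (π·D) = 6.63324 · 0.00727 / (π · 0.0587) = 0.2615 rev/s = 15.69 rpm

value=15.69 rpm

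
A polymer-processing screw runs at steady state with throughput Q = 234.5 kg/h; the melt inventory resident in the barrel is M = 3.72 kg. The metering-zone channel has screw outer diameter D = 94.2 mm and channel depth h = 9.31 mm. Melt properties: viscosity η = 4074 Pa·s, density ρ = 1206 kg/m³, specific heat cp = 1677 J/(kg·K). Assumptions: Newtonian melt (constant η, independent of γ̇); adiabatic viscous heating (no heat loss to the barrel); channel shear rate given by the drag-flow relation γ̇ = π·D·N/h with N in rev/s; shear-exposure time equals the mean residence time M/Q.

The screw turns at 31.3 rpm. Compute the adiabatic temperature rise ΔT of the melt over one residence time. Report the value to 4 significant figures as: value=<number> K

value=31.63 K

Q_s = Q / 3600 = 234.5 / 3600 = 0.0651389 kg/s
Mean residence time: t_res = M/Q_s = 3.72 kg / 0.0651389 kg/s = 57.1087 s
D = 94.2 mm = 0.0942 m;  h = 9.31 mm = 0.00931 m;  N = 31.3 rpm / 60 = 0.521667 rev/s
Shear rate: γ̇ = πDN/h = π·0.0942·0.521667/0.00931 = 16.5823 s⁻¹
ΔT = η·γ̇²·t_res/(ρ·cp) = [4074 × 16.5823² × 57.1087] / [1206 × 1677] = 31.6324 K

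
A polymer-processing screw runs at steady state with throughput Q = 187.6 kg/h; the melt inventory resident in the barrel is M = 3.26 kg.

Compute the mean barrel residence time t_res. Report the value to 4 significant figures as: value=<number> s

Q_s = Q / 3600 = 187.6 / 3600 = 0.0521111 kg/s
t_res = M / Q_s = 3.26 ÷ 0.0521111 = 62.5586 s

value=62.56 s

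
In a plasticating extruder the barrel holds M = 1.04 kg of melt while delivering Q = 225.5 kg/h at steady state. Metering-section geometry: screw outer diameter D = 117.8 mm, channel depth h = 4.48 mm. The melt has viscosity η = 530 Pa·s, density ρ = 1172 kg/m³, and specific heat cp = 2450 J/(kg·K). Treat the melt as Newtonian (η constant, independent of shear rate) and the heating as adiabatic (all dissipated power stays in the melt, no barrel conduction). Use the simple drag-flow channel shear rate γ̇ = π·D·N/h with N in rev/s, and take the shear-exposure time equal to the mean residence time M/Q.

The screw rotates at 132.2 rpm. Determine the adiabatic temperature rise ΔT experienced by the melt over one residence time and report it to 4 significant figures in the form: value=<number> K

value=101.5 K

Q_s = Q / 3600 = 225.5 / 3600 = 0.0626389 kg/s
t_res = M / Q_s = 1.04 ÷ 0.0626389 = 16.6031 s
Geometry in metres: D = 117.8 mm → 0.1178 m, h = 4.48 mm → 0.00448 m; screw speed N = 132.2 rpm = 2.20333 rev/s
Shear rate: γ̇ = πDN/h = π·0.1178·2.20333/0.00448 = 182.011 s⁻¹
Adiabatic rise: ΔT = η γ̇² t_res / (ρ cp) = 530·(182.011)²·16.6031 / (1172·2450) = 101.523 K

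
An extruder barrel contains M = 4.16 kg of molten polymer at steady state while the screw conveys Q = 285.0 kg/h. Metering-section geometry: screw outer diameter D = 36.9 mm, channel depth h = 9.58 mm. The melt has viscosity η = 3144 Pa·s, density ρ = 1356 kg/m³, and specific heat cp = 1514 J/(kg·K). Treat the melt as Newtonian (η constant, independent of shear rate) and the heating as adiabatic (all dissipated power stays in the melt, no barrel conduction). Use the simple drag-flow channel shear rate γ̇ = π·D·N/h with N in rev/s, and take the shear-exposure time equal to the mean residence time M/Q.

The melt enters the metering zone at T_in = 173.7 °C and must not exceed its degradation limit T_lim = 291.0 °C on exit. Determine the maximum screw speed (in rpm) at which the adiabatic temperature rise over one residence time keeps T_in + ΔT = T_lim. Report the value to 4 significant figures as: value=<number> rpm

value=189.3 rpm

Q_s = Q / 3600 = 285.0 / 3600 = 0.0791667 kg/s
t_res = M / Q_s = 4.16 / 0.0791667 = 52.5474 s
Convert to metres: D = 0.0369 m, h = 0.00958 m
Allowable rise: ΔT_a = T_lim − T_in = 291.0 − 173.7 = 117.3 K
γ̇_max² = ΔT_a·ρ·cp / (η·t_res) = [117.3 × 1356 × 1514] / [3144 × 52.5474] = 1457.64 s⁻²
γ̇_max = √1457.64 = 38.179 s⁻¹
Solve γ̇ = πDN/h for N: N_max = γ̇_max·h/(π·D) = 38.179 × 0.00958 / (π × 0.0369) = 3.15511 rev/s = 189.307 rpm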